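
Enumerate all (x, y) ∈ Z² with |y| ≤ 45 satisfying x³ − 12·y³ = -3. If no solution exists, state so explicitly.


The equation is x³ - 12y³ = -3. For fixed y, x³ = 12·y³ − 3, so a solution requires the RHS to be a perfect cube.
Strategy: iterate y from -45 to 45, compute RHS = 12·y³ − 3, and check whether it is a (positive or negative) perfect cube.
Check small values of y:
  y = 0: RHS = -3 is not a perfect cube.
  y = 1: RHS = 9 is not a perfect cube.
  y = -1: RHS = -15 is not a perfect cube.
  y = 2: RHS = 93 is not a perfect cube.
  y = -2: RHS = -99 is not a perfect cube.
  y = 3: RHS = 321 is not a perfect cube.
  y = -3: RHS = -327 is not a perfect cube.
Continuing the search up to |y| = 45 finds no solutions either.
No (x, y) in the scanned range satisfies the equation.

No integer solutions with |y| ≤ 45.


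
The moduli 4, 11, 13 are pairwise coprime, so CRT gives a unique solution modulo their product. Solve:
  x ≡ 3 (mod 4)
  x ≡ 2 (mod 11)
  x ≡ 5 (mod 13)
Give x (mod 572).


Moduli 4, 11, 13 are pairwise coprime; by CRT there is a unique solution modulo M = 4 · 11 · 13 = 572.
Solve pairwise, accumulating the modulus:
  Start with x ≡ 3 (mod 4).
  Combine with x ≡ 2 (mod 11): since gcd(4, 11) = 1, we get a unique residue mod 44.
    Write x = 3 + 4·t and substitute into x ≡ 2 (mod 11): 4·t ≡ 2 − 3 = -1 (mod 11).
    Reduce coefficients mod 11: 4·t ≡ 10 (mod 11).
    The inverse of 4 mod 11 is 3 (since 4·3 = 12 = 1·11 + 1), so t ≡ 3·10 = 30 ≡ 8 (mod 11).
    Then x = 3 + 4·8 = 35, valid modulo lcm(4, 11) = 44: x ≡ 35 (mod 44).
  Combine with x ≡ 5 (mod 13): since gcd(44, 13) = 1, we get a unique residue mod 572.
    Write x = 35 + 44·t and substitute into x ≡ 5 (mod 13): 44·t ≡ 5 − 35 = -30 (mod 13).
    Reduce coefficients mod 13: 5·t ≡ 9 (mod 13).
    The inverse of 5 mod 13 is 8 (since 5·8 = 40 = 3·13 + 1), so t ≡ 8·9 = 72 ≡ 7 (mod 13).
    Then x = 35 + 44·7 = 343, valid modulo lcm(44, 13) = 572: x ≡ 343 (mod 572).
Verify: 343 mod 4 = 3 ✓, 343 mod 11 = 2 ✓, 343 mod 13 = 5 ✓.

x ≡ 343 (mod 572).


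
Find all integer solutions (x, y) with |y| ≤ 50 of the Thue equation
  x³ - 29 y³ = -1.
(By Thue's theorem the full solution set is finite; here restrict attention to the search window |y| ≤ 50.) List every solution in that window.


The equation is x³ - 29y³ = -1. For fixed y, x³ = 29·y³ − 1, so a solution requires the RHS to be a perfect cube.
Strategy: iterate y from -50 to 50, compute RHS = 29·y³ − 1, and check whether it is a (positive or negative) perfect cube.
Check small values of y:
  y = 0: RHS = -1 = (-1)³ ⇒ x = -1 works.
  y = 1: RHS = 28 is not a perfect cube.
  y = -1: RHS = -30 is not a perfect cube.
  y = 2: RHS = 231 is not a perfect cube.
  y = -2: RHS = -233 is not a perfect cube.
  y = 3: RHS = 782 is not a perfect cube.
  y = -3: RHS = -784 is not a perfect cube.
Continuing the search up to |y| = 50 finds no further solutions beyond those listed.
Collected solutions: (-1, 0).

Solutions (with |y| ≤ 50): (-1, 0).


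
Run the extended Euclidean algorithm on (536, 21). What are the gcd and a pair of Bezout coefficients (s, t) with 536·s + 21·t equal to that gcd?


Euclidean algorithm on (536, 21) — divide until remainder is 0:
  536 = 25 · 21 + 11
  21 = 1 · 11 + 10
  11 = 1 · 10 + 1
  10 = 10 · 1 + 0
gcd(536, 21) = 1.
Track Bezout coefficients alongside the remainders: start with r₀ = 536 = a·1 + b·0 (s = 1, t = 0) and r₁ = 21 = a·0 + b·1 (s = 0, t = 1); each new remainder r_{k+1} = r_{k-1} − q_k·r_k inherits s_{k+1} = s_{k-1} − q_k·s_k, t_{k+1} = t_{k-1} − q_k·t_k, so r_k = a·s_k + b·t_k at every step:
  q = 25: r = 11, s = 1 − 25·0 = 1, t = 0 − 25·1 = -25  (check: 536·1 + 21·(-25) = 11)
  q = 1: r = 10, s = 0 − 1·1 = -1, t = 1 − 1·(-25) = 26  (check: 536·(-1) + 21·26 = 10)
  q = 1: r = 1, s = 1 − 1·(-1) = 2, t = -25 − 1·26 = -51  (check: 536·2 + 21·(-51) = 1)
The row with r = 1 (the gcd) gives the Bezout coefficients s = 2, t = -51.
Result: 536 · (2) + 21 · (-51) = 1.

gcd(536, 21) = 1; s = 2, t = -51 (check: 536·2 + 21·(-51) = 1).


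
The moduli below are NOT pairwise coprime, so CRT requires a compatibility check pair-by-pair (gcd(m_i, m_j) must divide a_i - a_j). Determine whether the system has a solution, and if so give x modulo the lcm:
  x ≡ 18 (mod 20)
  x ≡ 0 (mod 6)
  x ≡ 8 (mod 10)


Moduli 20, 6, 10 are not pairwise coprime, so CRT works modulo lcm(m_i) when all pairwise compatibility conditions hold.
Pairwise compatibility: gcd(m_i, m_j) must divide a_i - a_j for every pair.
Merge one congruence at a time:
  Start: x ≡ 18 (mod 20).
  Combine with x ≡ 0 (mod 6): gcd(20, 6) = 2; 0 - 18 = -18, which IS divisible by 2, so compatible.
    Write x = 18 + 20·t and substitute into x ≡ 0 (mod 6): 20·t ≡ 0 − 18 = -18 (mod 6).
    Divide the congruence (and modulus) by g = 2: 10·t ≡ -9 (mod 3).
    Reduce coefficients mod 3: 1·t ≡ 0 (mod 3).
    So t ≡ 0 (mod 3).
    Then x = 18 + 20·0 = 18, valid modulo lcm(20, 6) = 60: x ≡ 18 (mod 60).
  Combine with x ≡ 8 (mod 10): gcd(60, 10) = 10; 8 - 18 = -10, which IS divisible by 10, so compatible.
    Write x = 18 + 60·t and substitute into x ≡ 8 (mod 10): 60·t ≡ 8 − 18 = -10 (mod 10).
    Divide the congruence (and modulus) by g = 10: 6·t ≡ -1 (mod 1).
    Modulo 1 every t works; take t = 0.
    Then x = 18 + 60·0 = 18, valid modulo lcm(60, 10) = 60: x ≡ 18 (mod 60).
Verify: 18 mod 20 = 18, 18 mod 6 = 0, 18 mod 10 = 8.

x ≡ 18 (mod 60).


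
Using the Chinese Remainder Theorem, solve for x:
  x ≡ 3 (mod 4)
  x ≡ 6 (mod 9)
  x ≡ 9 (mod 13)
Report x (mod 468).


Moduli 4, 9, 13 are pairwise coprime; by CRT there is a unique solution modulo M = 4 · 9 · 13 = 468.
Solve pairwise, accumulating the modulus:
  Start with x ≡ 3 (mod 4).
  Combine with x ≡ 6 (mod 9): since gcd(4, 9) = 1, we get a unique residue mod 36.
    Write x = 3 + 4·t and substitute into x ≡ 6 (mod 9): 4·t ≡ 6 − 3 = 3 (mod 9).
    The inverse of 4 mod 9 is 7 (since 4·7 = 28 = 3·9 + 1), so t ≡ 7·3 = 21 ≡ 3 (mod 9).
    Then x = 3 + 4·3 = 15, valid modulo lcm(4, 9) = 36: x ≡ 15 (mod 36).
  Combine with x ≡ 9 (mod 13): since gcd(36, 13) = 1, we get a unique residue mod 468.
    Write x = 15 + 36·t and substitute into x ≡ 9 (mod 13): 36·t ≡ 9 − 15 = -6 (mod 13).
    Reduce coefficients mod 13: 10·t ≡ 7 (mod 13).
    The inverse of 10 mod 13 is 4 (since 10·4 = 40 = 3·13 + 1), so t ≡ 4·7 = 28 ≡ 2 (mod 13).
    Then x = 15 + 36·2 = 87, valid modulo lcm(36, 13) = 468: x ≡ 87 (mod 468).
Verify: 87 mod 4 = 3 ✓, 87 mod 9 = 6 ✓, 87 mod 13 = 9 ✓.

x ≡ 87 (mod 468).


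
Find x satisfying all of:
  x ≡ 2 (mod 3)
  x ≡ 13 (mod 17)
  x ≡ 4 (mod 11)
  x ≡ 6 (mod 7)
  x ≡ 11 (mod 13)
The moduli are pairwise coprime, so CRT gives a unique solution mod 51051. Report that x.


Product of moduli M = 3 · 17 · 11 · 7 · 13 = 51051.
Merge one congruence at a time:
  Start: x ≡ 2 (mod 3).
  Combine with x ≡ 13 (mod 17); new modulus lcm = 51.
    Write x = 2 + 3·t and substitute into x ≡ 13 (mod 17): 3·t ≡ 13 − 2 = 11 (mod 17).
    The inverse of 3 mod 17 is 6 (since 3·6 = 18 = 1·17 + 1), so t ≡ 6·11 = 66 ≡ 15 (mod 17).
    Then x = 2 + 3·15 = 47, valid modulo lcm(3, 17) = 51: x ≡ 47 (mod 51).
  Combine with x ≡ 4 (mod 11); new modulus lcm = 561.
    Write x = 47 + 51·t and substitute into x ≡ 4 (mod 11): 51·t ≡ 4 − 47 = -43 (mod 11).
    Reduce coefficients mod 11: 7·t ≡ 1 (mod 11).
    The inverse of 7 mod 11 is 8 (since 7·8 = 56 = 5·11 + 1), so t ≡ 8·1 = 8 ≡ 8 (mod 11).
    Then x = 47 + 51·8 = 455, valid modulo lcm(51, 11) = 561: x ≡ 455 (mod 561).
  Combine with x ≡ 6 (mod 7); new modulus lcm = 3927.
    Write x = 455 + 561·t and substitute into x ≡ 6 (mod 7): 561·t ≡ 6 − 455 = -449 (mod 7).
    Reduce coefficients mod 7: 1·t ≡ 6 (mod 7).
    So t ≡ 6 (mod 7).
    Then x = 455 + 561·6 = 3821, valid modulo lcm(561, 7) = 3927: x ≡ 3821 (mod 3927).
  Combine with x ≡ 11 (mod 13); new modulus lcm = 51051.
    Write x = 3821 + 3927·t and substitute into x ≡ 11 (mod 13): 3927·t ≡ 11 − 3821 = -3810 (mod 13).
    Reduce coefficients mod 13: 1·t ≡ 12 (mod 13).
    So t ≡ 12 (mod 13).
    Then x = 3821 + 3927·12 = 50945, valid modulo lcm(3927, 13) = 51051: x ≡ 50945 (mod 51051).
Verify against each original: 50945 mod 3 = 2, 50945 mod 17 = 13, 50945 mod 11 = 4, 50945 mod 7 = 6, 50945 mod 13 = 11.

x ≡ 50945 (mod 51051).


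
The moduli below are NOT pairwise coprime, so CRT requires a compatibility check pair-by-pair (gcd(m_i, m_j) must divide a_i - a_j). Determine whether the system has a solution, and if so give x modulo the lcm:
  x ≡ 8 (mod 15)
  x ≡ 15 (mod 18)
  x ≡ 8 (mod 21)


Moduli 15, 18, 21 are not pairwise coprime, so CRT works modulo lcm(m_i) when all pairwise compatibility conditions hold.
Pairwise compatibility: gcd(m_i, m_j) must divide a_i - a_j for every pair.
Merge one congruence at a time:
  Start: x ≡ 8 (mod 15).
  Combine with x ≡ 15 (mod 18): gcd(15, 18) = 3, and 15 - 8 = 7 is NOT divisible by 3.
    ⇒ system is inconsistent (no integer solution).

No solution (the system is inconsistent).


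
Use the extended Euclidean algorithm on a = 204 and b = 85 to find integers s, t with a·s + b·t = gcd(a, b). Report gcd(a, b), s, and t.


Euclidean algorithm on (204, 85) — divide until remainder is 0:
  204 = 2 · 85 + 34
  85 = 2 · 34 + 17
  34 = 2 · 17 + 0
gcd(204, 85) = 17.
Track Bezout coefficients alongside the remainders: start with r₀ = 204 = a·1 + b·0 (s = 1, t = 0) and r₁ = 85 = a·0 + b·1 (s = 0, t = 1); each new remainder r_{k+1} = r_{k-1} − q_k·r_k inherits s_{k+1} = s_{k-1} − q_k·s_k, t_{k+1} = t_{k-1} − q_k·t_k, so r_k = a·s_k + b·t_k at every step:
  q = 2: r = 34, s = 1 − 2·0 = 1, t = 0 − 2·1 = -2  (check: 204·1 + 85·(-2) = 34)
  q = 2: r = 17, s = 0 − 2·1 = -2, t = 1 − 2·(-2) = 5  (check: 204·(-2) + 85·5 = 17)
The row with r = 17 (the gcd) gives the Bezout coefficients s = -2, t = 5.
Result: 204 · (-2) + 85 · (5) = 17.

gcd(204, 85) = 17; s = -2, t = 5 (check: 204·(-2) + 85·5 = 17).


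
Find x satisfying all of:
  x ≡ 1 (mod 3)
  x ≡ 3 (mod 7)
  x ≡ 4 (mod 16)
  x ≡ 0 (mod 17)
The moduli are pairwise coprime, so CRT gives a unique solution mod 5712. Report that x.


Product of moduli M = 3 · 7 · 16 · 17 = 5712.
Merge one congruence at a time:
  Start: x ≡ 1 (mod 3).
  Combine with x ≡ 3 (mod 7); new modulus lcm = 21.
    Write x = 1 + 3·t and substitute into x ≡ 3 (mod 7): 3·t ≡ 3 − 1 = 2 (mod 7).
    The inverse of 3 mod 7 is 5 (since 3·5 = 15 = 2·7 + 1), so t ≡ 5·2 = 10 ≡ 3 (mod 7).
    Then x = 1 + 3·3 = 10, valid modulo lcm(3, 7) = 21: x ≡ 10 (mod 21).
  Combine with x ≡ 4 (mod 16); new modulus lcm = 336.
    Write x = 10 + 21·t and substitute into x ≡ 4 (mod 16): 21·t ≡ 4 − 10 = -6 (mod 16).
    Reduce coefficients mod 16: 5·t ≡ 10 (mod 16).
    The inverse of 5 mod 16 is 13 (since 5·13 = 65 = 4·16 + 1), so t ≡ 13·10 = 130 ≡ 2 (mod 16).
    Then x = 10 + 21·2 = 52, valid modulo lcm(21, 16) = 336: x ≡ 52 (mod 336).
  Combine with x ≡ 0 (mod 17); new modulus lcm = 5712.
    Write x = 52 + 336·t and substitute into x ≡ 0 (mod 17): 336·t ≡ 0 − 52 = -52 (mod 17).
    Reduce coefficients mod 17: 13·t ≡ 16 (mod 17).
    The inverse of 13 mod 17 is 4 (since 13·4 = 52 = 3·17 + 1), so t ≡ 4·16 = 64 ≡ 13 (mod 17).
    Then x = 52 + 336·13 = 4420, valid modulo lcm(336, 17) = 5712: x ≡ 4420 (mod 5712).
Verify against each original: 4420 mod 3 = 1, 4420 mod 7 = 3, 4420 mod 16 = 4, 4420 mod 17 = 0.

x ≡ 4420 (mod 5712).


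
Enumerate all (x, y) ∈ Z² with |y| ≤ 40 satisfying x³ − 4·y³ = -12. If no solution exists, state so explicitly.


The equation is x³ - 4y³ = -12. For fixed y, x³ = 4·y³ − 12, so a solution requires the RHS to be a perfect cube.
Strategy: iterate y from -40 to 40, compute RHS = 4·y³ − 12, and check whether it is a (positive or negative) perfect cube.
Check small values of y:
  y = 0: RHS = -12 is not a perfect cube.
  y = 1: RHS = -8 = (-2)³ ⇒ x = -2 works.
  y = -1: RHS = -16 is not a perfect cube.
  y = 2: RHS = 20 is not a perfect cube.
  y = -2: RHS = -44 is not a perfect cube.
  y = 3: RHS = 96 is not a perfect cube.
  y = -3: RHS = -120 is not a perfect cube.
Continuing, at y = -5: RHS = -512 = (-8)³ ⇒ x = -8 works.
Searching the remaining y in |y| ≤ 40 finds no further solutions.
Collected solutions: (-2, 1), (-8, -5).

Solutions (with |y| ≤ 40): (-2, 1), (-8, -5).


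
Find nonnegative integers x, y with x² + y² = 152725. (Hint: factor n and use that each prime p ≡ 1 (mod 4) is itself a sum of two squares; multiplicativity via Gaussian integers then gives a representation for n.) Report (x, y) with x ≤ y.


Step 1: Factor n = 152725 = 5^2 · 41 · 149.
Step 2: Check the mod-4 condition on each prime factor: 5 ≡ 1 (mod 4), exponent 2; 41 ≡ 1 (mod 4), exponent 1; 149 ≡ 1 (mod 4), exponent 1.
All primes ≡ 3 (mod 4) appear to even exponent (or don't appear), so by the two-squares theorem n IS expressible as a sum of two squares.
Step 3: Build a representation. Group n = k² · m with k = 5 and m = 41 · 149 = 6109 (a product of primes ≡ 1 (mod 4)); a representation of m scales to one of n via (k·x)² + (k·y)² = k²(x² + y²). Each prime p ≡ 1 (mod 4) is itself a sum of two squares; find a² by testing p − a² for a perfect square:
  41: 41 − 1² = 40, 41 − 2² = 37, 41 − 3² = 32, 41 − 4² = 25 = 5² ⇒ 41 = 4² + 5².
  149: 149 − 1² = 148, 149 − 2² = 145, 149 − 3² = 140, 149 − 4² = 133, 149 − 5² = 124, 149 − 6² = 113, 149 − 7² = 100 = 10² ⇒ 149 = 7² + 10².
  Combine using the Brahmagupta–Fibonacci identity (a² + b²)(c² + d²) = (ac − bd)² + (ad + bc)² = (ac + bd)² + (ad − bc)²:
  41 · 149 = 6109: from (4² + 5²)(7² + 10²), take (4·7 − 5·10, 4·10 + 5·7) = (28 − 50, 40 + 35) = (-22, 75); dropping signs (only squares matter) gives (22, 75); check 22² + 75² = 484 + 5625 = 6109 ✓.
  Scale by k = 5: (5·22, 5·75) = (110, 375).
Step 4: Order so x ≤ y and verify: 110² + 375² = 12100 + 140625 = 152725 = n. ✓

n = 152725 = 110² + 375² (one valid representation with x ≤ y).


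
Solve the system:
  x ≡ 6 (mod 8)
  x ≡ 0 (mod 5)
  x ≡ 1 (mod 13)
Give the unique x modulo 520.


Moduli 8, 5, 13 are pairwise coprime; by CRT there is a unique solution modulo M = 8 · 5 · 13 = 520.
Solve pairwise, accumulating the modulus:
  Start with x ≡ 6 (mod 8).
  Combine with x ≡ 0 (mod 5): since gcd(8, 5) = 1, we get a unique residue mod 40.
    Write x = 6 + 8·t and substitute into x ≡ 0 (mod 5): 8·t ≡ 0 − 6 = -6 (mod 5).
    Reduce coefficients mod 5: 3·t ≡ 4 (mod 5).
    The inverse of 3 mod 5 is 2 (since 3·2 = 6 = 1·5 + 1), so t ≡ 2·4 = 8 ≡ 3 (mod 5).
    Then x = 6 + 8·3 = 30, valid modulo lcm(8, 5) = 40: x ≡ 30 (mod 40).
  Combine with x ≡ 1 (mod 13): since gcd(40, 13) = 1, we get a unique residue mod 520.
    Write x = 30 + 40·t and substitute into x ≡ 1 (mod 13): 40·t ≡ 1 − 30 = -29 (mod 13).
    Reduce coefficients mod 13: 1·t ≡ 10 (mod 13).
    So t ≡ 10 (mod 13).
    Then x = 30 + 40·10 = 430, valid modulo lcm(40, 13) = 520: x ≡ 430 (mod 520).
Verify: 430 mod 8 = 6 ✓, 430 mod 5 = 0 ✓, 430 mod 13 = 1 ✓.

x ≡ 430 (mod 520).


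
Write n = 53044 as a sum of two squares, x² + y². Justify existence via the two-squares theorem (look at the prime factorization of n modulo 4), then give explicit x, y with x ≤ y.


Step 1: Factor n = 53044 = 2^2 · 89 · 149.
Step 2: Check the mod-4 condition on each prime factor: 2 = 2 (special); 89 ≡ 1 (mod 4), exponent 1; 149 ≡ 1 (mod 4), exponent 1.
All primes ≡ 3 (mod 4) appear to even exponent (or don't appear), so by the two-squares theorem n IS expressible as a sum of two squares.
Step 3: Build a representation. Group n = k² · m with k = 2 and m = 89 · 149 = 13261 (a product of primes ≡ 1 (mod 4)); a representation of m scales to one of n via (k·x)² + (k·y)² = k²(x² + y²). Each prime p ≡ 1 (mod 4) is itself a sum of two squares; find a² by testing p − a² for a perfect square:
  89: 89 − 1² = 88, 89 − 2² = 85, 89 − 3² = 80, 89 − 4² = 73, 89 − 5² = 64 = 8² ⇒ 89 = 5² + 8².
  149: 149 − 1² = 148, 149 − 2² = 145, 149 − 3² = 140, 149 − 4² = 133, 149 − 5² = 124, 149 − 6² = 113, 149 − 7² = 100 = 10² ⇒ 149 = 7² + 10².
  Combine using the Brahmagupta–Fibonacci identity (a² + b²)(c² + d²) = (ac − bd)² + (ad + bc)² = (ac + bd)² + (ad − bc)²:
  89 · 149 = 13261: from (5² + 8²)(7² + 10²), take (5·7 − 8·10, 5·10 + 8·7) = (35 − 80, 50 + 56) = (-45, 106); dropping signs (only squares matter) gives (45, 106); check 45² + 106² = 2025 + 11236 = 13261 ✓.
  Scale by k = 2: (2·45, 2·106) = (90, 212).
Step 4: Order so x ≤ y and verify: 90² + 212² = 8100 + 44944 = 53044 = n. ✓

n = 53044 = 90² + 212² (one valid representation with x ≤ y).


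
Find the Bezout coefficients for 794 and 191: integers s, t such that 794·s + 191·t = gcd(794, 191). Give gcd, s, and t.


Euclidean algorithm on (794, 191) — divide until remainder is 0:
  794 = 4 · 191 + 30
  191 = 6 · 30 + 11
  30 = 2 · 11 + 8
  11 = 1 · 8 + 3
  8 = 2 · 3 + 2
  3 = 1 · 2 + 1
  2 = 2 · 1 + 0
gcd(794, 191) = 1.
Track Bezout coefficients alongside the remainders: start with r₀ = 794 = a·1 + b·0 (s = 1, t = 0) and r₁ = 191 = a·0 + b·1 (s = 0, t = 1); each new remainder r_{k+1} = r_{k-1} − q_k·r_k inherits s_{k+1} = s_{k-1} − q_k·s_k, t_{k+1} = t_{k-1} − q_k·t_k, so r_k = a·s_k + b·t_k at every step:
  q = 4: r = 30, s = 1 − 4·0 = 1, t = 0 − 4·1 = -4  (check: 794·1 + 191·(-4) = 30)
  q = 6: r = 11, s = 0 − 6·1 = -6, t = 1 − 6·(-4) = 25  (check: 794·(-6) + 191·25 = 11)
  q = 2: r = 8, s = 1 − 2·(-6) = 13, t = -4 − 2·25 = -54  (check: 794·13 + 191·(-54) = 8)
  q = 1: r = 3, s = -6 − 1·13 = -19, t = 25 − 1·(-54) = 79  (check: 794·(-19) + 191·79 = 3)
  q = 2: r = 2, s = 13 − 2·(-19) = 51, t = -54 − 2·79 = -212  (check: 794·51 + 191·(-212) = 2)
  q = 1: r = 1, s = -19 − 1·51 = -70, t = 79 − 1·(-212) = 291  (check: 794·(-70) + 191·291 = 1)
The row with r = 1 (the gcd) gives the Bezout coefficients s = -70, t = 291.
Result: 794 · (-70) + 191 · (291) = 1.

gcd(794, 191) = 1; s = -70, t = 291 (check: 794·(-70) + 191·291 = 1).


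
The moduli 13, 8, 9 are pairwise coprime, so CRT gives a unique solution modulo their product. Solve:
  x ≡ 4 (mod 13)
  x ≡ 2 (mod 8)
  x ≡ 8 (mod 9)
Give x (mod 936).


Moduli 13, 8, 9 are pairwise coprime; by CRT there is a unique solution modulo M = 13 · 8 · 9 = 936.
Solve pairwise, accumulating the modulus:
  Start with x ≡ 4 (mod 13).
  Combine with x ≡ 2 (mod 8): since gcd(13, 8) = 1, we get a unique residue mod 104.
    Write x = 4 + 13·t and substitute into x ≡ 2 (mod 8): 13·t ≡ 2 − 4 = -2 (mod 8).
    Reduce coefficients mod 8: 5·t ≡ 6 (mod 8).
    The inverse of 5 mod 8 is 5 (since 5·5 = 25 = 3·8 + 1), so t ≡ 5·6 = 30 ≡ 6 (mod 8).
    Then x = 4 + 13·6 = 82, valid modulo lcm(13, 8) = 104: x ≡ 82 (mod 104).
  Combine with x ≡ 8 (mod 9): since gcd(104, 9) = 1, we get a unique residue mod 936.
    Write x = 82 + 104·t and substitute into x ≡ 8 (mod 9): 104·t ≡ 8 − 82 = -74 (mod 9).
    Reduce coefficients mod 9: 5·t ≡ 7 (mod 9).
    The inverse of 5 mod 9 is 2 (since 5·2 = 10 = 1·9 + 1), so t ≡ 2·7 = 14 ≡ 5 (mod 9).
    Then x = 82 + 104·5 = 602, valid modulo lcm(104, 9) = 936: x ≡ 602 (mod 936).
Verify: 602 mod 13 = 4 ✓, 602 mod 8 = 2 ✓, 602 mod 9 = 8 ✓.

x ≡ 602 (mod 936).


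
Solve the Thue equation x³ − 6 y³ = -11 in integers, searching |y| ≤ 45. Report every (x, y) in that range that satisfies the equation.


The equation is x³ - 6y³ = -11. For fixed y, x³ = 6·y³ − 11, so a solution requires the RHS to be a perfect cube.
Strategy: iterate y from -45 to 45, compute RHS = 6·y³ − 11, and check whether it is a (positive or negative) perfect cube.
Check small values of y:
  y = 0: RHS = -11 is not a perfect cube.
  y = 1: RHS = -5 is not a perfect cube.
  y = -1: RHS = -17 is not a perfect cube.
  y = 2: RHS = 37 is not a perfect cube.
  y = -2: RHS = -59 is not a perfect cube.
  y = 3: RHS = 151 is not a perfect cube.
  y = -3: RHS = -173 is not a perfect cube.
Continuing the search up to |y| = 45 finds no solutions either.
No (x, y) in the scanned range satisfies the equation.

No integer solutions with |y| ≤ 45.


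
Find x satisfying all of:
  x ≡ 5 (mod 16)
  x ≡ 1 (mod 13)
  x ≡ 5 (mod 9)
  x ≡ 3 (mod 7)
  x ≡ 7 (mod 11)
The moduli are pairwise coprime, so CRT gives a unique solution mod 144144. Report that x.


Product of moduli M = 16 · 13 · 9 · 7 · 11 = 144144.
Merge one congruence at a time:
  Start: x ≡ 5 (mod 16).
  Combine with x ≡ 1 (mod 13); new modulus lcm = 208.
    Write x = 5 + 16·t and substitute into x ≡ 1 (mod 13): 16·t ≡ 1 − 5 = -4 (mod 13).
    Reduce coefficients mod 13: 3·t ≡ 9 (mod 13).
    The inverse of 3 mod 13 is 9 (since 3·9 = 27 = 2·13 + 1), so t ≡ 9·9 = 81 ≡ 3 (mod 13).
    Then x = 5 + 16·3 = 53, valid modulo lcm(16, 13) = 208: x ≡ 53 (mod 208).
  Combine with x ≡ 5 (mod 9); new modulus lcm = 1872.
    Write x = 53 + 208·t and substitute into x ≡ 5 (mod 9): 208·t ≡ 5 − 53 = -48 (mod 9).
    Reduce coefficients mod 9: 1·t ≡ 6 (mod 9).
    So t ≡ 6 (mod 9).
    Then x = 53 + 208·6 = 1301, valid modulo lcm(208, 9) = 1872: x ≡ 1301 (mod 1872).
  Combine with x ≡ 3 (mod 7); new modulus lcm = 13104.
    Write x = 1301 + 1872·t and substitute into x ≡ 3 (mod 7): 1872·t ≡ 3 − 1301 = -1298 (mod 7).
    Reduce coefficients mod 7: 3·t ≡ 4 (mod 7).
    The inverse of 3 mod 7 is 5 (since 3·5 = 15 = 2·7 + 1), so t ≡ 5·4 = 20 ≡ 6 (mod 7).
    Then x = 1301 + 1872·6 = 12533, valid modulo lcm(1872, 7) = 13104: x ≡ 12533 (mod 13104).
  Combine with x ≡ 7 (mod 11); new modulus lcm = 144144.
    Write x = 12533 + 13104·t and substitute into x ≡ 7 (mod 11): 13104·t ≡ 7 − 12533 = -12526 (mod 11).
    Reduce coefficients mod 11: 3·t ≡ 3 (mod 11).
    The inverse of 3 mod 11 is 4 (since 3·4 = 12 = 1·11 + 1), so t ≡ 4·3 = 12 ≡ 1 (mod 11).
    Then x = 12533 + 13104·1 = 25637, valid modulo lcm(13104, 11) = 144144: x ≡ 25637 (mod 144144).
Verify against each original: 25637 mod 16 = 5, 25637 mod 13 = 1, 25637 mod 9 = 5, 25637 mod 7 = 3, 25637 mod 11 = 7.

x ≡ 25637 (mod 144144).


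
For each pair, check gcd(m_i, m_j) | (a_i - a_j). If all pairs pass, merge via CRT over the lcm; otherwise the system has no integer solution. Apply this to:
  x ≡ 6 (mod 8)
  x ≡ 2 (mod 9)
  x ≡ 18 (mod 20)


Moduli 8, 9, 20 are not pairwise coprime, so CRT works modulo lcm(m_i) when all pairwise compatibility conditions hold.
Pairwise compatibility: gcd(m_i, m_j) must divide a_i - a_j for every pair.
Merge one congruence at a time:
  Start: x ≡ 6 (mod 8).
  Combine with x ≡ 2 (mod 9): gcd(8, 9) = 1; 2 - 6 = -4, which IS divisible by 1, so compatible.
    Write x = 6 + 8·t and substitute into x ≡ 2 (mod 9): 8·t ≡ 2 − 6 = -4 (mod 9).
    Reduce coefficients mod 9: 8·t ≡ 5 (mod 9).
    The inverse of 8 mod 9 is 8 (since 8·8 = 64 = 7·9 + 1), so t ≡ 8·5 = 40 ≡ 4 (mod 9).
    Then x = 6 + 8·4 = 38, valid modulo lcm(8, 9) = 72: x ≡ 38 (mod 72).
  Combine with x ≡ 18 (mod 20): gcd(72, 20) = 4; 18 - 38 = -20, which IS divisible by 4, so compatible.
    Write x = 38 + 72·t and substitute into x ≡ 18 (mod 20): 72·t ≡ 18 − 38 = -20 (mod 20).
    Divide the congruence (and modulus) by g = 4: 18·t ≡ -5 (mod 5).
    Reduce coefficients mod 5: 3·t ≡ 0 (mod 5).
    The inverse of 3 mod 5 is 2 (since 3·2 = 6 = 1·5 + 1), so t ≡ 2·0 = 0 ≡ 0 (mod 5).
    Then x = 38 + 72·0 = 38, valid modulo lcm(72, 20) = 360: x ≡ 38 (mod 360).
Verify: 38 mod 8 = 6, 38 mod 9 = 2, 38 mod 20 = 18.

x ≡ 38 (mod 360).


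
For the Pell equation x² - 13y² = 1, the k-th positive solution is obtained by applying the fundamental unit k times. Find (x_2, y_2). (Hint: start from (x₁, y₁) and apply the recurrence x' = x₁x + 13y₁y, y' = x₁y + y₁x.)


Step 1: Find the fundamental solution (x₁, y₁) of x² - 13y² = 1.
  Expand √13 as a continued fraction. a₀ = ⌊√13⌋ = 3; iterate m_{k+1} = d_k·a_k − m_k, d_{k+1} = (13 − m_{k+1}²)/d_k, a_{k+1} = ⌊(a₀ + m_{k+1})/d_{k+1}⌋ (starting m₀ = 0, d₀ = 1), with convergents p_k = a_k·p_{k-1} + p_{k-2}, q_k = a_k·q_{k-1} + q_{k-2} (p₋₁ = 1, q₋₁ = 0):
  k = 0: a₀ = 3; p₀/q₀ = 3/1; p₀² − 13·q₀² = 9 − 13 = -4.
  k = 1: m = 3, d = 4, a = ⌊(3 + 3)/4⌋ = 1; p/q = (1·3 + 1)/(1·1 + 0) = 4/1; p² − 13·q² = 16 − 13 = 3.
  k = 2: m = 1, d = 3, a = ⌊(3 + 1)/3⌋ = 1; p/q = (1·4 + 3)/(1·1 + 1) = 7/2; p² − 13·q² = 49 − 52 = -3.
  k = 3: m = 2, d = 3, a = ⌊(3 + 2)/3⌋ = 1; p/q = (1·7 + 4)/(1·2 + 1) = 11/3; p² − 13·q² = 121 − 117 = 4.
  k = 4: m = 1, d = 4, a = ⌊(3 + 1)/4⌋ = 1; p/q = (1·11 + 7)/(1·3 + 2) = 18/5; p² − 13·q² = 324 − 325 = -1.
  k = 5: m = 3, d = 1, a = ⌊(3 + 3)/1⌋ = 6; p/q = (6·18 + 11)/(6·5 + 3) = 119/33; p² − 13·q² = 14161 − 14157 = 4.
  k = 6: m = 3, d = 4, a = ⌊(3 + 3)/4⌋ = 1; p/q = (1·119 + 18)/(1·33 + 5) = 137/38; p² − 13·q² = 18769 − 18772 = -3.
  k = 7: m = 1, d = 3, a = ⌊(3 + 1)/3⌋ = 1; p/q = (1·137 + 119)/(1·38 + 33) = 256/71; p² − 13·q² = 65536 − 65533 = 3.
  k = 8: m = 2, d = 3, a = ⌊(3 + 2)/3⌋ = 1; p/q = (1·256 + 137)/(1·71 + 38) = 393/109; p² − 13·q² = 154449 − 154453 = -4.
  k = 9: m = 1, d = 4, a = ⌊(3 + 1)/4⌋ = 1; p/q = (1·393 + 256)/(1·109 + 71) = 649/180; p² − 13·q² = 421201 − 421200 = 1.
  The first convergent with p² − 13·q² = 1 gives the fundamental solution (x₁, y₁) = (649, 180).
Step 2: Apply the recurrence (x_{n+1}, y_{n+1}) = (x₁x_n + 13y₁y_n, x₁y_n + y₁x_n) repeatedly.
  From (x_1, y_1) = (649, 180): x_2 = 649·649 + 13·180·180 = 842401; y_2 = 649·180 + 180·649 = 233640.
Step 3: Verify x_2² - 13·y_2² = 709639444801 - 709639444800 = 1 (should be 1). ✓

(x_1, y_1) = (649, 180); (x_2, y_2) = (842401, 233640).


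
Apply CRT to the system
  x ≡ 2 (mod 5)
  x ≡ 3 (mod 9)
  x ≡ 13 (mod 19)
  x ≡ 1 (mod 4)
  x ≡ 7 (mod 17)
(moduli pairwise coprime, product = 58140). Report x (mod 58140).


Product of moduli M = 5 · 9 · 19 · 4 · 17 = 58140.
Merge one congruence at a time:
  Start: x ≡ 2 (mod 5).
  Combine with x ≡ 3 (mod 9); new modulus lcm = 45.
    Write x = 2 + 5·t and substitute into x ≡ 3 (mod 9): 5·t ≡ 3 − 2 = 1 (mod 9).
    The inverse of 5 mod 9 is 2 (since 5·2 = 10 = 1·9 + 1), so t ≡ 2·1 = 2 ≡ 2 (mod 9).
    Then x = 2 + 5·2 = 12, valid modulo lcm(5, 9) = 45: x ≡ 12 (mod 45).
  Combine with x ≡ 13 (mod 19); new modulus lcm = 855.
    Write x = 12 + 45·t and substitute into x ≡ 13 (mod 19): 45·t ≡ 13 − 12 = 1 (mod 19).
    Reduce coefficients mod 19: 7·t ≡ 1 (mod 19).
    The inverse of 7 mod 19 is 11 (since 7·11 = 77 = 4·19 + 1), so t ≡ 11·1 = 11 ≡ 11 (mod 19).
    Then x = 12 + 45·11 = 507, valid modulo lcm(45, 19) = 855: x ≡ 507 (mod 855).
  Combine with x ≡ 1 (mod 4); new modulus lcm = 3420.
    Write x = 507 + 855·t and substitute into x ≡ 1 (mod 4): 855·t ≡ 1 − 507 = -506 (mod 4).
    Reduce coefficients mod 4: 3·t ≡ 2 (mod 4).
    The inverse of 3 mod 4 is 3 (since 3·3 = 9 = 2·4 + 1), so t ≡ 3·2 = 6 ≡ 2 (mod 4).
    Then x = 507 + 855·2 = 2217, valid modulo lcm(855, 4) = 3420: x ≡ 2217 (mod 3420).
  Combine with x ≡ 7 (mod 17); new modulus lcm = 58140.
    Write x = 2217 + 3420·t and substitute into x ≡ 7 (mod 17): 3420·t ≡ 7 − 2217 = -2210 (mod 17).
    Reduce coefficients mod 17: 3·t ≡ 0 (mod 17).
    The inverse of 3 mod 17 is 6 (since 3·6 = 18 = 1·17 + 1), so t ≡ 6·0 = 0 ≡ 0 (mod 17).
    Then x = 2217 + 3420·0 = 2217, valid modulo lcm(3420, 17) = 58140: x ≡ 2217 (mod 58140).
Verify against each original: 2217 mod 5 = 2, 2217 mod 9 = 3, 2217 mod 19 = 13, 2217 mod 4 = 1, 2217 mod 17 = 7.

x ≡ 2217 (mod 58140).


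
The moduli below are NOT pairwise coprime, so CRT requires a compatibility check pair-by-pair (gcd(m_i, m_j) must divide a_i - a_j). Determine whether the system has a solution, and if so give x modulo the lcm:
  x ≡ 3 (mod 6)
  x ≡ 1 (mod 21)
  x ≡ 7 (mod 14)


Moduli 6, 21, 14 are not pairwise coprime, so CRT works modulo lcm(m_i) when all pairwise compatibility conditions hold.
Pairwise compatibility: gcd(m_i, m_j) must divide a_i - a_j for every pair.
Merge one congruence at a time:
  Start: x ≡ 3 (mod 6).
  Combine with x ≡ 1 (mod 21): gcd(6, 21) = 3, and 1 - 3 = -2 is NOT divisible by 3.
    ⇒ system is inconsistent (no integer solution).

No solution (the system is inconsistent).


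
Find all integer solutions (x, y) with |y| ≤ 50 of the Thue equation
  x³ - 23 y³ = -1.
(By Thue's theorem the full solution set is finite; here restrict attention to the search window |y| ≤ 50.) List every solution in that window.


The equation is x³ - 23y³ = -1. For fixed y, x³ = 23·y³ − 1, so a solution requires the RHS to be a perfect cube.
Strategy: iterate y from -50 to 50, compute RHS = 23·y³ − 1, and check whether it is a (positive or negative) perfect cube.
Check small values of y:
  y = 0: RHS = -1 = (-1)³ ⇒ x = -1 works.
  y = 1: RHS = 22 is not a perfect cube.
  y = -1: RHS = -24 is not a perfect cube.
  y = 2: RHS = 183 is not a perfect cube.
  y = -2: RHS = -185 is not a perfect cube.
  y = 3: RHS = 620 is not a perfect cube.
  y = -3: RHS = -622 is not a perfect cube.
Continuing the search up to |y| = 50 finds no further solutions beyond those listed.
Collected solutions: (-1, 0).

Solutions (with |y| ≤ 50): (-1, 0).


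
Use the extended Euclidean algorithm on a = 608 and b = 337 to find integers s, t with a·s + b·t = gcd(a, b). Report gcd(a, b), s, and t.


Euclidean algorithm on (608, 337) — divide until remainder is 0:
  608 = 1 · 337 + 271
  337 = 1 · 271 + 66
  271 = 4 · 66 + 7
  66 = 9 · 7 + 3
  7 = 2 · 3 + 1
  3 = 3 · 1 + 0
gcd(608, 337) = 1.
Track Bezout coefficients alongside the remainders: start with r₀ = 608 = a·1 + b·0 (s = 1, t = 0) and r₁ = 337 = a·0 + b·1 (s = 0, t = 1); each new remainder r_{k+1} = r_{k-1} − q_k·r_k inherits s_{k+1} = s_{k-1} − q_k·s_k, t_{k+1} = t_{k-1} − q_k·t_k, so r_k = a·s_k + b·t_k at every step:
  q = 1: r = 271, s = 1 − 1·0 = 1, t = 0 − 1·1 = -1  (check: 608·1 + 337·(-1) = 271)
  q = 1: r = 66, s = 0 − 1·1 = -1, t = 1 − 1·(-1) = 2  (check: 608·(-1) + 337·2 = 66)
  q = 4: r = 7, s = 1 − 4·(-1) = 5, t = -1 − 4·2 = -9  (check: 608·5 + 337·(-9) = 7)
  q = 9: r = 3, s = -1 − 9·5 = -46, t = 2 − 9·(-9) = 83  (check: 608·(-46) + 337·83 = 3)
  q = 2: r = 1, s = 5 − 2·(-46) = 97, t = -9 − 2·83 = -175  (check: 608·97 + 337·(-175) = 1)
The row with r = 1 (the gcd) gives the Bezout coefficients s = 97, t = -175.
Result: 608 · (97) + 337 · (-175) = 1.

gcd(608, 337) = 1; s = 97, t = -175 (check: 608·97 + 337·(-175) = 1).


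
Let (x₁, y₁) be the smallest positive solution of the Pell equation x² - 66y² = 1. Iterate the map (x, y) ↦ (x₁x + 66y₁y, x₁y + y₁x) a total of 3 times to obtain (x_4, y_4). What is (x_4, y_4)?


Step 1: Find the fundamental solution (x₁, y₁) of x² - 66y² = 1.
  Expand √66 as a continued fraction. a₀ = ⌊√66⌋ = 8; iterate m_{k+1} = d_k·a_k − m_k, d_{k+1} = (66 − m_{k+1}²)/d_k, a_{k+1} = ⌊(a₀ + m_{k+1})/d_{k+1}⌋ (starting m₀ = 0, d₀ = 1), with convergents p_k = a_k·p_{k-1} + p_{k-2}, q_k = a_k·q_{k-1} + q_{k-2} (p₋₁ = 1, q₋₁ = 0):
  k = 0: a₀ = 8; p₀/q₀ = 8/1; p₀² − 66·q₀² = 64 − 66 = -2.
  k = 1: m = 8, d = 2, a = ⌊(8 + 8)/2⌋ = 8; p/q = (8·8 + 1)/(8·1 + 0) = 65/8; p² − 66·q² = 4225 − 4224 = 1.
  The first convergent with p² − 66·q² = 1 gives the fundamental solution (x₁, y₁) = (65, 8).
Step 2: Apply the recurrence (x_{n+1}, y_{n+1}) = (x₁x_n + 66y₁y_n, x₁y_n + y₁x_n) repeatedly.
  From (x_1, y_1) = (65, 8): x_2 = 65·65 + 66·8·8 = 8449; y_2 = 65·8 + 8·65 = 1040.
  From (x_2, y_2) = (8449, 1040): x_3 = 65·8449 + 66·8·1040 = 1098305; y_3 = 65·1040 + 8·8449 = 135192.
  From (x_3, y_3) = (1098305, 135192): x_4 = 65·1098305 + 66·8·135192 = 142771201; y_4 = 65·135192 + 8·1098305 = 17573920.
Step 3: Verify x_4² - 66·y_4² = 20383615834982401 - 20383615834982400 = 1 (should be 1). ✓

(x_1, y_1) = (65, 8); (x_4, y_4) = (142771201, 17573920).


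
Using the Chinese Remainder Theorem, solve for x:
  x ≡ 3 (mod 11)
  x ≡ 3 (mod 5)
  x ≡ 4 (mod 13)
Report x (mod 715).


Moduli 11, 5, 13 are pairwise coprime; by CRT there is a unique solution modulo M = 11 · 5 · 13 = 715.
Solve pairwise, accumulating the modulus:
  Start with x ≡ 3 (mod 11).
  Combine with x ≡ 3 (mod 5): since gcd(11, 5) = 1, we get a unique residue mod 55.
    Write x = 3 + 11·t and substitute into x ≡ 3 (mod 5): 11·t ≡ 3 − 3 = 0 (mod 5).
    Reduce coefficients mod 5: 1·t ≡ 0 (mod 5).
    So t ≡ 0 (mod 5).
    Then x = 3 + 11·0 = 3, valid modulo lcm(11, 5) = 55: x ≡ 3 (mod 55).
  Combine with x ≡ 4 (mod 13): since gcd(55, 13) = 1, we get a unique residue mod 715.
    Write x = 3 + 55·t and substitute into x ≡ 4 (mod 13): 55·t ≡ 4 − 3 = 1 (mod 13).
    Reduce coefficients mod 13: 3·t ≡ 1 (mod 13).
    The inverse of 3 mod 13 is 9 (since 3·9 = 27 = 2·13 + 1), so t ≡ 9·1 = 9 ≡ 9 (mod 13).
    Then x = 3 + 55·9 = 498, valid modulo lcm(55, 13) = 715: x ≡ 498 (mod 715).
Verify: 498 mod 11 = 3 ✓, 498 mod 5 = 3 ✓, 498 mod 13 = 4 ✓.

x ≡ 498 (mod 715).


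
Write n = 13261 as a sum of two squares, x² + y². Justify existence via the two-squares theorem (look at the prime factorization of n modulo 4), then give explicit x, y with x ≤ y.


Step 1: Factor n = 13261 = 89 · 149.
Step 2: Check the mod-4 condition on each prime factor: 89 ≡ 1 (mod 4), exponent 1; 149 ≡ 1 (mod 4), exponent 1.
All primes ≡ 3 (mod 4) appear to even exponent (or don't appear), so by the two-squares theorem n IS expressible as a sum of two squares.
Step 3: Build a representation. Here n = 89 · 149 is a product of primes ≡ 1 (mod 4). Each prime p ≡ 1 (mod 4) is itself a sum of two squares; find a² by testing p − a² for a perfect square:
  89: 89 − 1² = 88, 89 − 2² = 85, 89 − 3² = 80, 89 − 4² = 73, 89 − 5² = 64 = 8² ⇒ 89 = 5² + 8².
  149: 149 − 1² = 148, 149 − 2² = 145, 149 − 3² = 140, 149 − 4² = 133, 149 − 5² = 124, 149 − 6² = 113, 149 − 7² = 100 = 10² ⇒ 149 = 7² + 10².
  Combine using the Brahmagupta–Fibonacci identity (a² + b²)(c² + d²) = (ac − bd)² + (ad + bc)² = (ac + bd)² + (ad − bc)²:
  89 · 149 = 13261: from (5² + 8²)(7² + 10²), take (5·7 − 8·10, 5·10 + 8·7) = (35 − 80, 50 + 56) = (-45, 106); dropping signs (only squares matter) gives (45, 106); check 45² + 106² = 2025 + 11236 = 13261 ✓.
Step 4: Order so x ≤ y and verify: 45² + 106² = 2025 + 11236 = 13261 = n. ✓

n = 13261 = 45² + 106² (one valid representation with x ≤ y).


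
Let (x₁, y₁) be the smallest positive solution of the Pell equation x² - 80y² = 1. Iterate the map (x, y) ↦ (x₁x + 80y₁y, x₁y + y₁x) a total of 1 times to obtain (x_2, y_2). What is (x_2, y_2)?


Step 1: Find the fundamental solution (x₁, y₁) of x² - 80y² = 1.
  Expand √80 as a continued fraction. a₀ = ⌊√80⌋ = 8; iterate m_{k+1} = d_k·a_k − m_k, d_{k+1} = (80 − m_{k+1}²)/d_k, a_{k+1} = ⌊(a₀ + m_{k+1})/d_{k+1}⌋ (starting m₀ = 0, d₀ = 1), with convergents p_k = a_k·p_{k-1} + p_{k-2}, q_k = a_k·q_{k-1} + q_{k-2} (p₋₁ = 1, q₋₁ = 0):
  k = 0: a₀ = 8; p₀/q₀ = 8/1; p₀² − 80·q₀² = 64 − 80 = -16.
  k = 1: m = 8, d = 16, a = ⌊(8 + 8)/16⌋ = 1; p/q = (1·8 + 1)/(1·1 + 0) = 9/1; p² − 80·q² = 81 − 80 = 1.
  The first convergent with p² − 80·q² = 1 gives the fundamental solution (x₁, y₁) = (9, 1).
Step 2: Apply the recurrence (x_{n+1}, y_{n+1}) = (x₁x_n + 80y₁y_n, x₁y_n + y₁x_n) repeatedly.
  From (x_1, y_1) = (9, 1): x_2 = 9·9 + 80·1·1 = 161; y_2 = 9·1 + 1·9 = 18.
Step 3: Verify x_2² - 80·y_2² = 25921 - 25920 = 1 (should be 1). ✓

(x_1, y_1) = (9, 1); (x_2, y_2) = (161, 18).


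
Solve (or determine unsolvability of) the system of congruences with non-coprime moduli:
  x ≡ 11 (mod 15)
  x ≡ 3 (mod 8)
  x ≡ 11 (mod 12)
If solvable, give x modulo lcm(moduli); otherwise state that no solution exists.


Moduli 15, 8, 12 are not pairwise coprime, so CRT works modulo lcm(m_i) when all pairwise compatibility conditions hold.
Pairwise compatibility: gcd(m_i, m_j) must divide a_i - a_j for every pair.
Merge one congruence at a time:
  Start: x ≡ 11 (mod 15).
  Combine with x ≡ 3 (mod 8): gcd(15, 8) = 1; 3 - 11 = -8, which IS divisible by 1, so compatible.
    Write x = 11 + 15·t and substitute into x ≡ 3 (mod 8): 15·t ≡ 3 − 11 = -8 (mod 8).
    Reduce coefficients mod 8: 7·t ≡ 0 (mod 8).
    The inverse of 7 mod 8 is 7 (since 7·7 = 49 = 6·8 + 1), so t ≡ 7·0 = 0 ≡ 0 (mod 8).
    Then x = 11 + 15·0 = 11, valid modulo lcm(15, 8) = 120: x ≡ 11 (mod 120).
  Combine with x ≡ 11 (mod 12): gcd(120, 12) = 12; 11 - 11 = 0, which IS divisible by 12, so compatible.
    Write x = 11 + 120·t and substitute into x ≡ 11 (mod 12): 120·t ≡ 11 − 11 = 0 (mod 12).
    Divide the congruence (and modulus) by g = 12: 10·t ≡ 0 (mod 1).
    Modulo 1 every t works; take t = 0.
    Then x = 11 + 120·0 = 11, valid modulo lcm(120, 12) = 120: x ≡ 11 (mod 120).
Verify: 11 mod 15 = 11, 11 mod 8 = 3, 11 mod 12 = 11.

x ≡ 11 (mod 120).


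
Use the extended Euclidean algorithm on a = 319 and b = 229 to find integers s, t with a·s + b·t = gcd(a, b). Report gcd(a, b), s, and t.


Euclidean algorithm on (319, 229) — divide until remainder is 0:
  319 = 1 · 229 + 90
  229 = 2 · 90 + 49
  90 = 1 · 49 + 41
  49 = 1 · 41 + 8
  41 = 5 · 8 + 1
  8 = 8 · 1 + 0
gcd(319, 229) = 1.
Track Bezout coefficients alongside the remainders: start with r₀ = 319 = a·1 + b·0 (s = 1, t = 0) and r₁ = 229 = a·0 + b·1 (s = 0, t = 1); each new remainder r_{k+1} = r_{k-1} − q_k·r_k inherits s_{k+1} = s_{k-1} − q_k·s_k, t_{k+1} = t_{k-1} − q_k·t_k, so r_k = a·s_k + b·t_k at every step:
  q = 1: r = 90, s = 1 − 1·0 = 1, t = 0 − 1·1 = -1  (check: 319·1 + 229·(-1) = 90)
  q = 2: r = 49, s = 0 − 2·1 = -2, t = 1 − 2·(-1) = 3  (check: 319·(-2) + 229·3 = 49)
  q = 1: r = 41, s = 1 − 1·(-2) = 3, t = -1 − 1·3 = -4  (check: 319·3 + 229·(-4) = 41)
  q = 1: r = 8, s = -2 − 1·3 = -5, t = 3 − 1·(-4) = 7  (check: 319·(-5) + 229·7 = 8)
  q = 5: r = 1, s = 3 − 5·(-5) = 28, t = -4 − 5·7 = -39  (check: 319·28 + 229·(-39) = 1)
The row with r = 1 (the gcd) gives the Bezout coefficients s = 28, t = -39.
Result: 319 · (28) + 229 · (-39) = 1.

gcd(319, 229) = 1; s = 28, t = -39 (check: 319·28 + 229·(-39) = 1).


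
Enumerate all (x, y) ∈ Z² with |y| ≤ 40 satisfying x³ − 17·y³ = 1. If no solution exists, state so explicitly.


The equation is x³ - 17y³ = 1. For fixed y, x³ = 17·y³ + 1, so a solution requires the RHS to be a perfect cube.
Strategy: iterate y from -40 to 40, compute RHS = 17·y³ + 1, and check whether it is a (positive or negative) perfect cube.
Check small values of y:
  y = 0: RHS = 1 = (1)³ ⇒ x = 1 works.
  y = 1: RHS = 18 is not a perfect cube.
  y = -1: RHS = -16 is not a perfect cube.
  y = 2: RHS = 137 is not a perfect cube.
  y = -2: RHS = -135 is not a perfect cube.
  y = 3: RHS = 460 is not a perfect cube.
  y = -3: RHS = -458 is not a perfect cube.
Continuing, at y = 7: RHS = 5832 = (18)³ ⇒ x = 18 works.
Searching the remaining y in |y| ≤ 40 finds no further solutions.
Collected solutions: (1, 0), (18, 7).

Solutions (with |y| ≤ 40): (1, 0), (18, 7).
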